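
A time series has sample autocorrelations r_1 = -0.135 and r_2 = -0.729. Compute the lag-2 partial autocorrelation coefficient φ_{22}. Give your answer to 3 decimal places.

-0.761

φ_{22} = (r_2 − r_1²) / (1 − r_1²)
r_1² = (-0.135)² = 0.018225
Numerator = -0.729 − 0.0182 = -0.7472; denominator = 1 − 0.0182 = 0.9818
φ_{22} = -0.7472 / 0.9818 = -0.761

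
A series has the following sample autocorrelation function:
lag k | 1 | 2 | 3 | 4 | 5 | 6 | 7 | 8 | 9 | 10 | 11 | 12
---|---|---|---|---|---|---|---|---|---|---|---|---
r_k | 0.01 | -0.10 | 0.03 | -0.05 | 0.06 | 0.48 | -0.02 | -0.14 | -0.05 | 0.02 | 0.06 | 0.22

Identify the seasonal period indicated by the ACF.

6

The largest autocorrelation is r_6 = 0.48, with a weaker echo at lag 12 (0.22); the remaining lags stay at or below 0.06.
The dominant spike at lag 6 indicates a seasonal period of 6.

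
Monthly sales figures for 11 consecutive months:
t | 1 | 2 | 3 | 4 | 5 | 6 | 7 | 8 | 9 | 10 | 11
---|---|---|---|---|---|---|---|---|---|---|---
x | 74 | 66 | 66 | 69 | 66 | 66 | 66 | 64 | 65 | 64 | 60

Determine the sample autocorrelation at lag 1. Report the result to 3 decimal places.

Mean x̄ = (74 + 66 + 66 + 69 + 66 + 66 + 66 + 64 + 65 + 64 + 60)/11 = 66.0000
Numerator Σ_{t=1}^{10}(x_t−x̄)(x_{t+1}−x̄) = 16.0000
Denominator Σ(x_t−x̄)² = 118.0000
r_1 = 16.0000 / 118.0000 = 0.136

0.136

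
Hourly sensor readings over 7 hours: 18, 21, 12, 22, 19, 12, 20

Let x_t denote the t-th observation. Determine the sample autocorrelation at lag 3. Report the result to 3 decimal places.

Mean x̄ = (18 + 21 + 12 + 22 + 19 + 12 + 20)/7 = 17.7143
Deviations from mean: 0.2857, 3.2857, -5.7143, 4.2857, 1.2857, -5.7143, 2.2857
Numerator Σ_{t=1}^{4}(x_t−x̄)(x_{t+3}−x̄) = 47.8980
Denominator Σ(x_t−x̄)² = 101.4286
r_3 = 47.8980 / 101.4286 = 0.472

0.472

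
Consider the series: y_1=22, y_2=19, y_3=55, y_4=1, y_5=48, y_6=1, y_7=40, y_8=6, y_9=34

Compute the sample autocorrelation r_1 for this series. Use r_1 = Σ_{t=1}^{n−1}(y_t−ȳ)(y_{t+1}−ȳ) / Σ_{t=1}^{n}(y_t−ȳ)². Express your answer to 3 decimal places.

Mean ȳ = (22 + 19 + 55 + 1 + 48 + 1 + 40 + 6 + 34)/9 = 25.1111
Numerator Σ_{t=1}^{8}(y_t−ȳ)(y_{t+1}−ȳ) = -2801.4568
Denominator Σ(y_t−ȳ)² = 3292.8889
r_1 = -2801.4568 / 3292.8889 = -0.851

-0.851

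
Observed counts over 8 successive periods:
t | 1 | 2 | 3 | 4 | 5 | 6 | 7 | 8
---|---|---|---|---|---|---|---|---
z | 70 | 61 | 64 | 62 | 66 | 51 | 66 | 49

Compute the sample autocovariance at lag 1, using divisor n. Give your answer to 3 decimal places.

-19.064

Mean z̄ = (70 + 61 + 64 + 62 + 66 + 51 + 66 + 49)/8 = 61.1250
Σ_{t=1}^{7}(z_t−z̄)(z_{t+1}−z̄) = -152.5156
γ_1 = -152.5156 / 8 = -19.064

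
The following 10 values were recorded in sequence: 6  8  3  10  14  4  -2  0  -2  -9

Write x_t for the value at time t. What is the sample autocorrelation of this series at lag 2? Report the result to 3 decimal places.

Mean x̄ = (6 + 8 + 3 + 10 + 14 + 4 − 2 + 0 − 2 − 9)/10 = 3.2000
Numerator Σ_{t=1}^{8}(x_t−x̄)(x_{t+2}−x̄) = 42.7200
Denominator Σ(x_t−x̄)² = 407.6000
r_2 = 42.7200 / 407.6000 = 0.105

0.105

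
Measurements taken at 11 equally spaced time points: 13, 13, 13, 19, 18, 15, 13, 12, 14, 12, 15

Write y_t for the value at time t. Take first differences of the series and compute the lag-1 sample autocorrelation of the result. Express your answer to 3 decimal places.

-0.101

First differences Δy: 0, 0, 6, -1, -3, -2, -1, 2, -2, 3
Mean of differences = 0.2000
Numerator Σ(Δy_t−Δȳ)(Δy_{t+1}−Δȳ) = -6.8400
Denominator Σ(Δy_t−Δȳ)² = 67.6000
r_1(Δy) = -6.8400 / 67.6000 = -0.101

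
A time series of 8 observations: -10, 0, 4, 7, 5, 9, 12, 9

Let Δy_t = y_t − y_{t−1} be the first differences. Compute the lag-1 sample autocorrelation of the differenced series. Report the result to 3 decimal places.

0.010

First differences Δy: 10, 4, 3, -2, 4, 3, -3
Mean of differences = 2.7143
Numerator Σ(Δy_t−Δȳ)(Δy_{t+1}−Δȳ) = 1.0612
Denominator Σ(Δy_t−Δȳ)² = 111.4286
r_1(Δy) = 1.0612 / 111.4286 = 0.010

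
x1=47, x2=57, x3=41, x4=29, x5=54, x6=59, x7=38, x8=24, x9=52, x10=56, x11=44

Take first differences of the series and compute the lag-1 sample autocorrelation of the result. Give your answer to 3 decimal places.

First differences Δx: 10, -16, -12, 25, 5, -21, -14, 28, 4, -12
Mean of differences = -0.3000
Numerator Σ(Δx_t−Δx̄)(Δx_{t+1}−Δx̄) = -282.3900
Denominator Σ(Δx_t−Δx̄)² = 2730.1000
r_1(Δx) = -282.3900 / 2730.1000 = -0.103

-0.103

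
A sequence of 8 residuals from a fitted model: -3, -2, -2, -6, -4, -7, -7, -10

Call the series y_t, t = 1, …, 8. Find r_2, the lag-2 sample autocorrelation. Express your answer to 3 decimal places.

0.283

Mean ȳ = (-3 − 2 − 2 − 6 − 4 − 7 − 7 − 10)/8 = -5.1250
Deviations from mean: 2.1250, 3.1250, 3.1250, -0.8750, 1.1250, -1.8750, -1.8750, -4.8750
Σ(y_t−ȳ)(y_{t+2}−ȳ) = (6.6406) + (-2.7344) + (3.5156) + (1.6406) + (-2.1094) + (9.1406) = 16.0938
Denominator Σ(y_t−ȳ)² = 56.8750
r_2 = 16.0938 / 56.8750 = 0.283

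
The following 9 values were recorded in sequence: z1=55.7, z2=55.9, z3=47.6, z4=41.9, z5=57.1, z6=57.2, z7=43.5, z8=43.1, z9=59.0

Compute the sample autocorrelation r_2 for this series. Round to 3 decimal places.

Mean z̄ = (55.7 + 55.9 + 47.6 + 41.9 + 57.1 + 57.2 + 43.5 + 43.1 + 59.0)/9 = 51.2222
Σ(z_t−z̄)(z_{t+2}−z̄) = (-16.2195) + (-43.6073) + (-21.2906) + (-55.7262) + (-45.3895) + (-48.5528) + (-60.0617) = -290.8477
Denominator Σ(z_t−z̄)² = 398.3356
r_2 = -290.8477 / 398.3356 = -0.730

-0.730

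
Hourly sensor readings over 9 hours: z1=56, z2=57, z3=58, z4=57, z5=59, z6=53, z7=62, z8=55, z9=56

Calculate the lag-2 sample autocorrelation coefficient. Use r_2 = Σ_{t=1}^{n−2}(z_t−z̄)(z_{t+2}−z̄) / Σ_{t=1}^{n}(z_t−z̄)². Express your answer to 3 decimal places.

0.269

Mean z̄ = (56 + 57 + 58 + 57 + 59 + 53 + 62 + 55 + 56)/9 = 57.0000
Numerator Σ_{t=1}^{7}(z_t−z̄)(z_{t+2}−z̄) = 14.0000
Denominator Σ(z_t−z̄)² = 52.0000
r_2 = 14.0000 / 52.0000 = 0.269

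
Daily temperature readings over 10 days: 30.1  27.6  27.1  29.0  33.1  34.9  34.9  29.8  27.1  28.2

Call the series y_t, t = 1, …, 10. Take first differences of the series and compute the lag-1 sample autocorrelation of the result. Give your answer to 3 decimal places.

0.406

First differences Δy: -2.5, -0.5, 1.9, 4.1, 1.8, 0.0, -5.1, -2.7, 1.1
Mean of differences = -0.2111
Numerator Σ(Δy_t−Δȳ)(Δy_{t+1}−Δȳ) = 26.1199
Denominator Σ(Δy_t−Δȳ)² = 64.2689
r_1(Δy) = 26.1199 / 64.2689 = 0.406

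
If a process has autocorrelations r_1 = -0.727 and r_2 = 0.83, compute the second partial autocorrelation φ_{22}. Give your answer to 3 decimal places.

φ_{22} = (r_2 − r_1²) / (1 − r_1²)
r_1² = (-0.727)² = 0.528529
Numerator = 0.83 − 0.5285 = 0.3015; denominator = 1 − 0.5285 = 0.4715
φ_{22} = 0.3015 / 0.4715 = 0.639

0.639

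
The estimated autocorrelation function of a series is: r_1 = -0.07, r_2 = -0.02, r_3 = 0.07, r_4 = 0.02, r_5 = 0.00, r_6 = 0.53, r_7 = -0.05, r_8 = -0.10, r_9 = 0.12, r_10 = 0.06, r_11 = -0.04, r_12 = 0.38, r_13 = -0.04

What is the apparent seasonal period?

The largest autocorrelation is r_6 = 0.53, with a weaker echo at lag 12 (0.38); the remaining lags stay at or below 0.12.
The dominant spike at lag 6 indicates a seasonal period of 6.

6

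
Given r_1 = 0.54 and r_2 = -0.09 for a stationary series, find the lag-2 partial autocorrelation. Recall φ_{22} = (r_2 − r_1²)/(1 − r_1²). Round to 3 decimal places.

-0.539

φ_{22} = (r_2 − r_1²) / (1 − r_1²)
r_1² = (0.54)² = 0.2916
Numerator = -0.09 − 0.2916 = -0.3816; denominator = 1 − 0.2916 = 0.7084
φ_{22} = -0.3816 / 0.7084 = -0.539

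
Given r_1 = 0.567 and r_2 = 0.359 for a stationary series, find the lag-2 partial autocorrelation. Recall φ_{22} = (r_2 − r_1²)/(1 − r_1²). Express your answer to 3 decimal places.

φ_{22} = (r_2 − r_1²) / (1 − r_1²)
r_1² = (0.567)² = 0.321489
Numerator = 0.359 − 0.3215 = 0.0375; denominator = 1 − 0.3215 = 0.6785
φ_{22} = 0.0375 / 0.6785 = 0.055

0.055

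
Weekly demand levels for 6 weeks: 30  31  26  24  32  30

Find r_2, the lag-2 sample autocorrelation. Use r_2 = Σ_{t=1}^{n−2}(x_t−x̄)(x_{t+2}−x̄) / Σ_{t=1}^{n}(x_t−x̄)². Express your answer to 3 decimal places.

-0.581

Mean x̄ = (30 + 31 + 26 + 24 + 32 + 30)/6 = 28.8333
Numerator Σ_{t=1}^{4}(x_t−x̄)(x_{t+2}−x̄) = -28.3889
Denominator Σ(x_t−x̄)² = 48.8333
r_2 = -28.3889 / 48.8333 = -0.581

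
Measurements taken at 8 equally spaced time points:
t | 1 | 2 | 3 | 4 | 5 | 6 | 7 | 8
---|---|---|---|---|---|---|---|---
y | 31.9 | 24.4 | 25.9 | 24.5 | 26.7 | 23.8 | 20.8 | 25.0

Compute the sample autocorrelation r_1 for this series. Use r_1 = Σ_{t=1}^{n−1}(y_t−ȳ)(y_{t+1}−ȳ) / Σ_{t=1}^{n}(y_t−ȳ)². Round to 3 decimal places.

-0.024

Mean ȳ = (31.9 + 24.4 + 25.9 + 24.5 + 26.7 + 23.8 + 20.8 + 25.0)/8 = 25.3750
Numerator Σ_{t=1}^{7}(y_t−ȳ)(y_{t+1}−ȳ) = -1.6581
Denominator Σ(y_t−ȳ)² = 69.8750
r_1 = -1.6581 / 69.8750 = -0.024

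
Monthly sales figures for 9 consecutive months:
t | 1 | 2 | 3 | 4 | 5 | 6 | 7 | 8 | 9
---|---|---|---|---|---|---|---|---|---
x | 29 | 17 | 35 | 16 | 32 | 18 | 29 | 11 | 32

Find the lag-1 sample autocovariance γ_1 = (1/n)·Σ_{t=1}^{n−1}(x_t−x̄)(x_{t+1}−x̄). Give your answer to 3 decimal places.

Mean x̄ = (29 + 17 + 35 + 16 + 32 + 18 + 29 + 11 + 32)/9 = 24.3333
Σ_{t=1}^{8}(x_t−x̄)(x_{t+1}−x̄) = -507.7778
γ_1 = -507.7778 / 9 = -56.420

-56.420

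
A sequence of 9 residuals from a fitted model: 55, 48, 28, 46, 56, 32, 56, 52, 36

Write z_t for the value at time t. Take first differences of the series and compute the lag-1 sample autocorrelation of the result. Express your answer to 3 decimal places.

First differences Δz: -7, -20, 18, 10, -24, 24, -4, -16
Mean of differences = -2.3750
Numerator Σ(Δz_t−Δz̄)(Δz_{t+1}−Δz̄) = -884.1406
Denominator Σ(Δz_t−Δz̄)² = 2251.8750
r_1(Δz) = -884.1406 / 2251.8750 = -0.393

-0.393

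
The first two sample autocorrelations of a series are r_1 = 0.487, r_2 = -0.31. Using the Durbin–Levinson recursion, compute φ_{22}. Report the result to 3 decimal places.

φ_{22} = (r_2 − r_1²) / (1 − r_1²)
r_1² = (0.487)² = 0.237169
Numerator = -0.31 − 0.2372 = -0.5472; denominator = 1 − 0.2372 = 0.7628
φ_{22} = -0.5472 / 0.7628 = -0.717

-0.717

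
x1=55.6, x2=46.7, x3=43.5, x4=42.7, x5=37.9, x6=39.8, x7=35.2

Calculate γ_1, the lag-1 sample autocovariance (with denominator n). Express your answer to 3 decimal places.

13.054

Mean x̄ = (55.6 + 46.7 + 43.5 + 42.7 + 37.9 + 39.8 + 35.2)/7 = 43.0571
Deviations: 12.5429, 3.6429, 0.4429, -0.3571, -5.1571, -3.2571, -7.8571
Σ_{t=1}^{6}(x_t−x̄)(x_{t+1}−x̄) = 91.3782
γ_1 = 91.3782 / 7 = 13.054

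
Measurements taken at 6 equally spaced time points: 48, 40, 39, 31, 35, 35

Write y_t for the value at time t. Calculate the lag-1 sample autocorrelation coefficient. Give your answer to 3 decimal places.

Mean ȳ = (48 + 40 + 39 + 31 + 35 + 35)/6 = 38.0000
Deviations from mean: 10.0000, 2.0000, 1.0000, -7.0000, -3.0000, -3.0000
Numerator Σ_{t=1}^{5}(y_t−ȳ)(y_{t+1}−ȳ) = 45.0000
Denominator Σ(y_t−ȳ)² = 172.0000
r_1 = 45.0000 / 172.0000 = 0.262

0.262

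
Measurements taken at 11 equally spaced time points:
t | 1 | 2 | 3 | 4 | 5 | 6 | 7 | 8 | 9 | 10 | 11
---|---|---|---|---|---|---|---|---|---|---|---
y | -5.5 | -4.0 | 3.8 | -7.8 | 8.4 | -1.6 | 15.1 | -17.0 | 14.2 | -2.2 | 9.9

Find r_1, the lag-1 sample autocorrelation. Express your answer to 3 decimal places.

-0.689

Mean ȳ = (-5.5 − 4.0 + 3.8 − 7.8 + 8.4 − 1.6 + 15.1 − 17.0 + 14.2 − 2.2 + 9.9)/11 = 1.2091
Numerator Σ_{t=1}^{10}(y_t−ȳ)(y_{t+1}−ȳ) = -689.3028
Denominator Σ(y_t−ȳ)² = 1000.0691
r_1 = -689.3028 / 1000.0691 = -0.689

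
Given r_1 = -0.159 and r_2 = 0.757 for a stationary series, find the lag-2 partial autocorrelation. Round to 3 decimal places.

0.751

φ_{22} = (r_2 − r_1²) / (1 − r_1²)
r_1² = (-0.159)² = 0.025281
Numerator = 0.757 − 0.0253 = 0.7317; denominator = 1 − 0.0253 = 0.9747
φ_{22} = 0.7317 / 0.9747 = 0.751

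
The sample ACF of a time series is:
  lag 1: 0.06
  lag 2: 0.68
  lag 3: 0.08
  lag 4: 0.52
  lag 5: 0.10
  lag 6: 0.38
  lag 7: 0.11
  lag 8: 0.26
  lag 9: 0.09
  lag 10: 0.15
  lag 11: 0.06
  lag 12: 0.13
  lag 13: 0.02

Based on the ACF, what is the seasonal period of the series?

The largest autocorrelation is r_2 = 0.68, with weaker echoes at lags 4 (0.52), 6 (0.38), 8 (0.26) and 10 (0.15); the remaining lags stay at or below 0.13.
The dominant spike at lag 2 indicates a seasonal period of 2.

2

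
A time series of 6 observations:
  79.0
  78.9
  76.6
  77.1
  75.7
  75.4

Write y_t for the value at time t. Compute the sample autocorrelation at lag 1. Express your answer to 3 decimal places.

Mean ȳ = (79.0 + 78.9 + 76.6 + 77.1 + 75.7 + 75.4)/6 = 77.1167
Deviations from mean: 1.8833, 1.7833, -0.5167, -0.0167, -1.4167, -1.7167
Σ(y_t−ȳ)(y_{t+1}−ȳ) = (3.3586) + (-0.9214) + (0.0086) + (0.0236) + (2.4319) = 4.9014
Denominator Σ(y_t−ȳ)² = 11.9483
r_1 = 4.9014 / 11.9483 = 0.410

0.410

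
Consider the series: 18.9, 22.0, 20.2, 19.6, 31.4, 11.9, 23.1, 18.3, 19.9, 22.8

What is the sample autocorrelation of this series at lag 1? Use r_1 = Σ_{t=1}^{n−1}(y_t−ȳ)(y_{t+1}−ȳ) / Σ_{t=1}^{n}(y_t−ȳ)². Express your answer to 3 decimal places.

-0.629

Mean ȳ = (18.9 + 22.0 + 20.2 + 19.6 + 31.4 + 11.9 + 23.1 + 18.3 + 19.9 + 22.8)/10 = 20.8100
Numerator Σ_{t=1}^{9}(y_t−ȳ)(y_{t+1}−ȳ) = -135.1101
Denominator Σ(y_t−ȳ)² = 214.7690
r_1 = -135.1101 / 214.7690 = -0.629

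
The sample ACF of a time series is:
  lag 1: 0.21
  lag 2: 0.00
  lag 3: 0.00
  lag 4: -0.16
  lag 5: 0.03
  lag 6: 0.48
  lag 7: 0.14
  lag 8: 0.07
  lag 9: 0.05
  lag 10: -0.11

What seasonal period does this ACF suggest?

6

The largest autocorrelation is r_6 = 0.48; the remaining lags stay at or below 0.21. The elevated value at lag 1 (0.21), dropping to 0.00 at lag 2, reflects decaying short-term dependence rather than seasonality.
The dominant spike at lag 6 indicates a seasonal period of 6.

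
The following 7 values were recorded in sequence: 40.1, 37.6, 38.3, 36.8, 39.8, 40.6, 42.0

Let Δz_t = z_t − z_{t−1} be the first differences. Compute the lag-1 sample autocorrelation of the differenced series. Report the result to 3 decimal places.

First differences Δz: -2.5, 0.7, -1.5, 3.0, 0.8, 1.4
Mean of differences = 0.3167
Numerator Σ(Δz_t−Δz̄)(Δz_{t+1}−Δz̄) = -4.8303
Denominator Σ(Δz_t−Δz̄)² = 19.9883
r_1(Δz) = -4.8303 / 19.9883 = -0.242

-0.242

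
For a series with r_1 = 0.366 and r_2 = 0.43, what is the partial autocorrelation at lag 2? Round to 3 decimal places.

0.342

φ_{22} = (r_2 − r_1²) / (1 − r_1²)
r_1² = (0.366)² = 0.133956
Numerator = 0.43 − 0.1340 = 0.2960; denominator = 1 − 0.1340 = 0.8660
φ_{22} = 0.2960 / 0.8660 = 0.342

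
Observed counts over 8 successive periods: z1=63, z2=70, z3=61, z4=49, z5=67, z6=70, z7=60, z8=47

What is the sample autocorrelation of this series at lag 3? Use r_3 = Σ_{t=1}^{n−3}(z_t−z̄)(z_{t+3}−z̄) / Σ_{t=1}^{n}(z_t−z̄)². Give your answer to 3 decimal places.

-0.079

Mean z̄ = (63 + 70 + 61 + 49 + 67 + 70 + 60 + 47)/8 = 60.8750
Deviations from mean: 2.1250, 9.1250, 0.1250, -11.8750, 6.1250, 9.1250, -0.8750, -13.8750
Numerator Σ_{t=1}^{5}(z_t−z̄)(z_{t+3}−z̄) = -42.7969
Denominator Σ(z_t−z̄)² = 542.8750
r_3 = -42.7969 / 542.8750 = -0.079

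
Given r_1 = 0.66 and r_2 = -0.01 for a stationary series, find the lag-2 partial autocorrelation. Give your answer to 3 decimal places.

φ_{22} = (r_2 − r_1²) / (1 − r_1²)
r_1² = (0.66)² = 0.4356
Numerator = -0.01 − 0.4356 = -0.4456; denominator = 1 − 0.4356 = 0.5644
φ_{22} = -0.4456 / 0.5644 = -0.790

-0.790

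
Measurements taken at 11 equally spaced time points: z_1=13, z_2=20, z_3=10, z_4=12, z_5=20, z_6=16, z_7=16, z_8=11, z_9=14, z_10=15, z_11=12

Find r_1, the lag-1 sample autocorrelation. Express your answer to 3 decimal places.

-0.265

Mean z̄ = (13 + 20 + 10 + 12 + 20 + 16 + 16 + 11 + 14 + 15 + 12)/11 = 14.4545
Numerator Σ_{t=1}^{10}(z_t−z̄)(z_{t+1}−z̄) = -29.8430
Denominator Σ(z_t−z̄)² = 112.7273
r_1 = -29.8430 / 112.7273 = -0.265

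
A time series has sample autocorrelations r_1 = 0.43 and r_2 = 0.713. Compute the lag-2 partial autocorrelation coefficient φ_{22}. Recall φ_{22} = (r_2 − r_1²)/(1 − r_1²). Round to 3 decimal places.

0.648

φ_{22} = (r_2 − r_1²) / (1 − r_1²)
r_1² = (0.43)² = 0.1849
Numerator = 0.713 − 0.1849 = 0.5281; denominator = 1 − 0.1849 = 0.8151
φ_{22} = 0.5281 / 0.8151 = 0.648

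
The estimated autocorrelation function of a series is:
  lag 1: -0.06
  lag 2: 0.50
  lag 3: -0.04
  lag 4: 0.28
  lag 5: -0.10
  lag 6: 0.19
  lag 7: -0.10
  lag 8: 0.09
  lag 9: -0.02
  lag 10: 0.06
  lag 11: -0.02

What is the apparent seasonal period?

The largest autocorrelation is r_2 = 0.50, with weaker echoes at lags 4 (0.28) and 6 (0.19); the remaining lags stay at or below 0.09.
The dominant spike at lag 2 indicates a seasonal period of 2.

2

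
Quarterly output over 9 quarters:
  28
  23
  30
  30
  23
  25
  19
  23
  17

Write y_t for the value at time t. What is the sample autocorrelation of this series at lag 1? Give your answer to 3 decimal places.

0.150

Mean ȳ = (28 + 23 + 30 + 30 + 23 + 25 + 19 + 23 + 17)/9 = 24.2222
Numerator Σ_{t=1}^{8}(y_t−ȳ)(y_{t+1}−ȳ) = 24.8395
Denominator Σ(y_t−ȳ)² = 165.5556
r_1 = 24.8395 / 165.5556 = 0.150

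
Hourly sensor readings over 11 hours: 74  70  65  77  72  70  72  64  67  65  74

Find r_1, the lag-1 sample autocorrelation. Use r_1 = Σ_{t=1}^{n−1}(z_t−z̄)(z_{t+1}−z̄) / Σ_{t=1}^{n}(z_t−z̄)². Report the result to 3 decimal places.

-0.109

Mean z̄ = (74 + 70 + 65 + 77 + 72 + 70 + 72 + 64 + 67 + 65 + 74)/11 = 70.0000
Numerator Σ_{t=1}^{10}(z_t−z̄)(z_{t+1}−z̄) = -20.0000
Denominator Σ(z_t−z̄)² = 184.0000
r_1 = -20.0000 / 184.0000 = -0.109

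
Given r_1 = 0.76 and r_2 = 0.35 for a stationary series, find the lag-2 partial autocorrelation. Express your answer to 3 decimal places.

φ_{22} = (r_2 − r_1²) / (1 − r_1²)
r_1² = (0.76)² = 0.5776
Numerator = 0.35 − 0.5776 = -0.2276; denominator = 1 − 0.5776 = 0.4224
φ_{22} = -0.2276 / 0.4224 = -0.539

-0.539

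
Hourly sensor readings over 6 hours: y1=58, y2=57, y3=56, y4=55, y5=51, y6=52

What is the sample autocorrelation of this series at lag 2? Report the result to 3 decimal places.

-0.023

Mean ȳ = (58 + 57 + 56 + 55 + 51 + 52)/6 = 54.8333
Numerator Σ_{t=1}^{4}(y_t−ȳ)(y_{t+2}−ȳ) = -0.8889
Denominator Σ(y_t−ȳ)² = 38.8333
r_2 = -0.8889 / 38.8333 = -0.023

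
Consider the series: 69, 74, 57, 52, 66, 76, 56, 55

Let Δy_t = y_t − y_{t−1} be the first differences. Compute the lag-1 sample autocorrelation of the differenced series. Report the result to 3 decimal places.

-0.149

First differences Δy: 5, -17, -5, 14, 10, -20, -1
Mean of differences = -2.0000
Numerator Σ(Δy_t−Δȳ)(Δy_{t+1}−Δȳ) = -150.0000
Denominator Σ(Δy_t−Δȳ)² = 1008.0000
r_1(Δy) = -150.0000 / 1008.0000 = -0.149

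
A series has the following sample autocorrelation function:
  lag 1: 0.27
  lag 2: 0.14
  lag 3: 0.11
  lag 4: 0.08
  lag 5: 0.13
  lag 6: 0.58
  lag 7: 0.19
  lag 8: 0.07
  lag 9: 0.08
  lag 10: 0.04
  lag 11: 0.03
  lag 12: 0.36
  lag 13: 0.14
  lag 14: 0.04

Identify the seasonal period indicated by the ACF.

The largest autocorrelation is r_6 = 0.58, with a weaker echo at lag 12 (0.36); the remaining lags stay at or below 0.27. The elevated value at lag 1 (0.27), dropping to 0.14 at lag 2, reflects decaying short-term dependence rather than seasonality.
The dominant spike at lag 6 indicates a seasonal period of 6.

6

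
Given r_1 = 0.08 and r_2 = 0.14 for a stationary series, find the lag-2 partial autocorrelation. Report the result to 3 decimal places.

φ_{22} = (r_2 − r_1²) / (1 − r_1²)
r_1² = (0.08)² = 0.0064
Numerator = 0.14 − 0.0064 = 0.1336; denominator = 1 − 0.0064 = 0.9936
φ_{22} = 0.1336 / 0.9936 = 0.134

0.134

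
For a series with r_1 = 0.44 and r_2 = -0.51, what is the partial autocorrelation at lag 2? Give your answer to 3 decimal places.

φ_{22} = (r_2 − r_1²) / (1 − r_1²)
r_1² = (0.44)² = 0.1936
Numerator = -0.51 − 0.1936 = -0.7036; denominator = 1 − 0.1936 = 0.8064
φ_{22} = -0.7036 / 0.8064 = -0.873

-0.873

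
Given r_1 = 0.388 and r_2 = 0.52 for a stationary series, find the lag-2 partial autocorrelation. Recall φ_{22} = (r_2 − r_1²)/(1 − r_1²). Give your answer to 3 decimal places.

φ_{22} = (r_2 − r_1²) / (1 − r_1²)
r_1² = (0.388)² = 0.150544
Numerator = 0.52 − 0.1505 = 0.3695; denominator = 1 − 0.1505 = 0.8495
φ_{22} = 0.3695 / 0.8495 = 0.435

0.435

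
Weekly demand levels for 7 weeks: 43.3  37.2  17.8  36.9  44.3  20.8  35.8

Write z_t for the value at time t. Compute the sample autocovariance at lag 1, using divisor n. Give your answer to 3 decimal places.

-28.930

Mean z̄ = (43.3 + 37.2 + 17.8 + 36.9 + 44.3 + 20.8 + 35.8)/7 = 33.7286
Deviations: 9.5714, 3.4714, -15.9286, 3.1714, 10.5714, -12.9286, 2.0714
Σ_{t=1}^{6}(z_t−z̄)(z_{t+1}−z̄) = -202.5122
γ_1 = -202.5122 / 7 = -28.930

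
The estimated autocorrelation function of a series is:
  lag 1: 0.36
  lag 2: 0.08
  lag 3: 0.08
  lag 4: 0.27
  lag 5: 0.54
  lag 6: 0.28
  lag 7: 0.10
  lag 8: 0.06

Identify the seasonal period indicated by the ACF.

5

The largest autocorrelation is r_5 = 0.54; the remaining lags stay at or below 0.36. The elevated value at lag 1 (0.36), dropping to 0.08 at lag 2, reflects decaying short-term dependence rather than seasonality.
The dominant spike at lag 5 indicates a seasonal period of 5.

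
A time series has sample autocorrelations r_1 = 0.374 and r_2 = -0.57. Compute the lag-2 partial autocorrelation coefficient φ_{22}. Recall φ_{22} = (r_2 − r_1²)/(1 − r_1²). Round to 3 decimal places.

φ_{22} = (r_2 − r_1²) / (1 − r_1²)
r_1² = (0.374)² = 0.139876
Numerator = -0.57 − 0.1399 = -0.7099; denominator = 1 − 0.1399 = 0.8601
φ_{22} = -0.7099 / 0.8601 = -0.825

-0.825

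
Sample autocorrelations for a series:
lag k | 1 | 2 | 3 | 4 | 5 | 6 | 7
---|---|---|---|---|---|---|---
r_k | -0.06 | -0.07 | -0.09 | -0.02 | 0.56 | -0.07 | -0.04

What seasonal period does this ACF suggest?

The largest autocorrelation is r_5 = 0.56; the remaining lags stay at or below -0.02.
The dominant spike at lag 5 indicates a seasonal period of 5.

5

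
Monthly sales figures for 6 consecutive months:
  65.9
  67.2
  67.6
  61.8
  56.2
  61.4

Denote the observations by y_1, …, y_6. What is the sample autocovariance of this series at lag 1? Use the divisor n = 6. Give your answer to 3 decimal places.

7.436

Mean ȳ = (65.9 + 67.2 + 67.6 + 61.8 + 56.2 + 61.4)/6 = 63.3500
Σ_{t=1}^{5}(y_t−ȳ)(y_{t+1}−ȳ) = 44.6175
γ_1 = 44.6175 / 6 = 7.436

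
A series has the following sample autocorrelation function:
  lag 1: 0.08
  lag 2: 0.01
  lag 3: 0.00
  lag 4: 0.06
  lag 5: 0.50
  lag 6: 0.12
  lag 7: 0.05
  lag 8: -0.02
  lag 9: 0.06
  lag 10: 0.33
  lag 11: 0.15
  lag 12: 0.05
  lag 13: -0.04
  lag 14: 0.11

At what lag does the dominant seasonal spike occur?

The largest autocorrelation is r_5 = 0.50, with a weaker echo at lag 10 (0.33); the remaining lags stay at or below 0.15.
The dominant spike at lag 5 indicates a seasonal period of 5.

5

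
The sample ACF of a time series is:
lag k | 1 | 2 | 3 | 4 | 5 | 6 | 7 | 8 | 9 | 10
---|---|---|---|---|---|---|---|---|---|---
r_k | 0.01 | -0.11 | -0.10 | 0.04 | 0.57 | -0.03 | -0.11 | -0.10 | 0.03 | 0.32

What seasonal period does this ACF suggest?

5

The largest autocorrelation is r_5 = 0.57, with a weaker echo at lag 10 (0.32); the remaining lags stay at or below 0.04.
The dominant spike at lag 5 indicates a seasonal period of 5.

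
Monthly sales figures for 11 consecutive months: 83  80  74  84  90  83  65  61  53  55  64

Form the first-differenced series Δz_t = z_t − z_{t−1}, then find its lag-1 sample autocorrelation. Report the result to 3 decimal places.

First differences Δz: -3, -6, 10, 6, -7, -18, -4, -8, 2, 9
Mean of differences = -1.9000
Numerator Σ(Δz_t−Δz̄)(Δz_{t+1}−Δz̄) = 156.8900
Denominator Σ(Δz_t−Δz̄)² = 682.9000
r_1(Δz) = 156.8900 / 682.9000 = 0.230

0.230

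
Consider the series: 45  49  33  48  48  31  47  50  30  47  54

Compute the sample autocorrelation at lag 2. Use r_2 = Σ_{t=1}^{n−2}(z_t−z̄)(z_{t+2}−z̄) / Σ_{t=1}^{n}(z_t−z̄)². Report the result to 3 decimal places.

Mean z̄ = (45 + 49 + 33 + 48 + 48 + 31 + 47 + 50 + 30 + 47 + 54)/11 = 43.8182
Numerator Σ_{t=1}^{9}(z_t−z̄)(z_{t+2}−z̄) = -320.8843
Denominator Σ(z_t−z̄)² = 697.6364
r_2 = -320.8843 / 697.6364 = -0.460

-0.460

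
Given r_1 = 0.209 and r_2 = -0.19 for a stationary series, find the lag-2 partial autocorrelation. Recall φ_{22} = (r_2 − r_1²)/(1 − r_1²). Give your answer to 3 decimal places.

φ_{22} = (r_2 − r_1²) / (1 − r_1²)
r_1² = (0.209)² = 0.043681
Numerator = -0.19 − 0.0437 = -0.2337; denominator = 1 − 0.0437 = 0.9563
φ_{22} = -0.2337 / 0.9563 = -0.244

-0.244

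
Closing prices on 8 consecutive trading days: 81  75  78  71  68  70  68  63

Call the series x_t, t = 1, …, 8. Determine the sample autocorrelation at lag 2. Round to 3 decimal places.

0.257

Mean x̄ = (81 + 75 + 78 + 71 + 68 + 70 + 68 + 63)/8 = 71.7500
Numerator Σ_{t=1}^{6}(x_t−x̄)(x_{t+2}−x̄) = 62.6250
Denominator Σ(x_t−x̄)² = 243.5000
r_2 = 62.6250 / 243.5000 = 0.257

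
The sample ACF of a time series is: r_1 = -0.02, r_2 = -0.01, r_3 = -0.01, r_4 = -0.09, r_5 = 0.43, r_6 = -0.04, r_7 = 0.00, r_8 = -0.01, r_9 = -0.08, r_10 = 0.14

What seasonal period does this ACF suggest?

5

The largest autocorrelation is r_5 = 0.43; the remaining lags stay at or below 0.14.
The dominant spike at lag 5 indicates a seasonal period of 5.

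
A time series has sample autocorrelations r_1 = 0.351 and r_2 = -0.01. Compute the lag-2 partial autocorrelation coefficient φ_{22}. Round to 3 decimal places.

-0.152

φ_{22} = (r_2 − r_1²) / (1 − r_1²)
r_1² = (0.351)² = 0.123201
Numerator = -0.01 − 0.1232 = -0.1332; denominator = 1 − 0.1232 = 0.8768
φ_{22} = -0.1332 / 0.8768 = -0.152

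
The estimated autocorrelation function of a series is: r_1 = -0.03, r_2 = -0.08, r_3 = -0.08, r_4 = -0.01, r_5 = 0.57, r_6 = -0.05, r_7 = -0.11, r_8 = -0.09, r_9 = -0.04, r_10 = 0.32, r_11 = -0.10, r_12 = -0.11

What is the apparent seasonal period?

5

The largest autocorrelation is r_5 = 0.57, with a weaker echo at lag 10 (0.32); the remaining lags stay at or below -0.01.
The dominant spike at lag 5 indicates a seasonal period of 5.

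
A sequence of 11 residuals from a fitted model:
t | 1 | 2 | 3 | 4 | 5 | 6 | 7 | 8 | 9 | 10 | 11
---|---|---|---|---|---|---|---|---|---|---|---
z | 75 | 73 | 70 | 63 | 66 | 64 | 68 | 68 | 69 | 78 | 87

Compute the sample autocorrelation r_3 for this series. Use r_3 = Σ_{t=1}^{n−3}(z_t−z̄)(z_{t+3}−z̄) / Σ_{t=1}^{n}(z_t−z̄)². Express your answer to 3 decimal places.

-0.105

Mean z̄ = (75 + 73 + 70 + 63 + 66 + 64 + 68 + 68 + 69 + 78 + 87)/11 = 71.0000
Numerator Σ_{t=1}^{8}(z_t−z̄)(z_{t+3}−z̄) = -51.0000
Denominator Σ(z_t−z̄)² = 486.0000
r_3 = -51.0000 / 486.0000 = -0.105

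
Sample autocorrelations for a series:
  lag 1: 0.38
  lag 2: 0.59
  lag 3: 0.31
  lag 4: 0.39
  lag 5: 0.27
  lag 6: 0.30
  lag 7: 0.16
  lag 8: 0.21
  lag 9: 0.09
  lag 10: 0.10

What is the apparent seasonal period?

2

The largest autocorrelation is r_2 = 0.59, with a weaker echo at lag 4 (0.39); the remaining lags stay at or below 0.38.
The dominant spike at lag 2 indicates a seasonal period of 2.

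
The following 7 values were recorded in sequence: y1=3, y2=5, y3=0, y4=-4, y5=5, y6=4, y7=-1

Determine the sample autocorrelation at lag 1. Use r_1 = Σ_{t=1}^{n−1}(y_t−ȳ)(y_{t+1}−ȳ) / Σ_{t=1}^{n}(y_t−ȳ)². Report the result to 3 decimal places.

-0.127

Mean ȳ = (3 + 5 + 0 − 4 + 5 + 4 − 1)/7 = 1.7143
Σ(y_t−ȳ)(y_{t+1}−ȳ) = (4.2245) + (-5.6327) + (9.7959) + (-18.7755) + (7.5102) + (-6.2041) = -9.0816
Denominator Σ(y_t−ȳ)² = 71.4286
r_1 = -9.0816 / 71.4286 = -0.127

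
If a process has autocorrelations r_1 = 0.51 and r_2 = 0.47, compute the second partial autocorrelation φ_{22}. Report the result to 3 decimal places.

φ_{22} = (r_2 − r_1²) / (1 − r_1²)
r_1² = (0.51)² = 0.2601
Numerator = 0.47 − 0.2601 = 0.2099; denominator = 1 − 0.2601 = 0.7399
φ_{22} = 0.2099 / 0.7399 = 0.284

0.284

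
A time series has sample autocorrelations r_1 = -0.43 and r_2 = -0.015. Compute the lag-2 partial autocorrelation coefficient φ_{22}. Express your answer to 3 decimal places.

φ_{22} = (r_2 − r_1²) / (1 − r_1²)
r_1² = (-0.43)² = 0.1849
Numerator = -0.015 − 0.1849 = -0.1999; denominator = 1 − 0.1849 = 0.8151
φ_{22} = -0.1999 / 0.8151 = -0.245

-0.245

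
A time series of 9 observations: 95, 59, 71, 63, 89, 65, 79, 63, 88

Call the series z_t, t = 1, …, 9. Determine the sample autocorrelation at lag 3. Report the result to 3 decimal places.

Mean z̄ = (95 + 59 + 71 + 63 + 89 + 65 + 79 + 63 + 88)/9 = 74.6667
Σ(z_t−z̄)(z_{t+3}−z̄) = (-237.2222) + (-224.5556) + (35.4444) + (-50.5556) + (-167.2222) + (-128.8889) = -773.0000
Denominator Σ(z_t−z̄)² = 1440.0000
r_3 = -773.0000 / 1440.0000 = -0.537

-0.537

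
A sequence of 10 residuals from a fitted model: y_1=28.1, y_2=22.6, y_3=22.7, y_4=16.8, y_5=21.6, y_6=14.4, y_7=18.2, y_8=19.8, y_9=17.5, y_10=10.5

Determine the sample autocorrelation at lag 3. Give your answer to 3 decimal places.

Mean ȳ = (28.1 + 22.6 + 22.7 + 16.8 + 21.6 + 14.4 + 18.2 + 19.8 + 17.5 + 10.5)/10 = 19.2200
Numerator Σ_{t=1}^{7}(y_t−ȳ)(y_{t+3}−ȳ) = -9.1852
Denominator Σ(y_t−ȳ)² = 217.5160
r_3 = -9.1852 / 217.5160 = -0.042

-0.042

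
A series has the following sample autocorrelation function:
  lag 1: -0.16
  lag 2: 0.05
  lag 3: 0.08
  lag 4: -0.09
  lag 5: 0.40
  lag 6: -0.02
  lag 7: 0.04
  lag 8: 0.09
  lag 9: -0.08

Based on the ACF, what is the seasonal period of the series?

5

The largest autocorrelation is r_5 = 0.40; the remaining lags stay at or below 0.09.
The dominant spike at lag 5 indicates a seasonal period of 5.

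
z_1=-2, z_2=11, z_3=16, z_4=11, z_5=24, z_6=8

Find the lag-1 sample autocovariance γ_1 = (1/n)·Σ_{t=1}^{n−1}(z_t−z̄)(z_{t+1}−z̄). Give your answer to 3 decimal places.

-7.519

Mean z̄ = (-2 + 11 + 16 + 11 + 24 + 8)/6 = 11.3333
Deviations: -13.3333, -0.3333, 4.6667, -0.3333, 12.6667, -3.3333
Σ_{t=1}^{5}(z_t−z̄)(z_{t+1}−z̄) = -45.1111
γ_1 = -45.1111 / 6 = -7.519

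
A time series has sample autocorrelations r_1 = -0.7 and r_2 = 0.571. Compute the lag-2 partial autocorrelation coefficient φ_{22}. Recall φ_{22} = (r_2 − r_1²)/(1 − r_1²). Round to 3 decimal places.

φ_{22} = (r_2 − r_1²) / (1 − r_1²)
r_1² = (-0.7)² = 0.49
Numerator = 0.571 − 0.4900 = 0.0810; denominator = 1 − 0.4900 = 0.5100
φ_{22} = 0.0810 / 0.5100 = 0.159

0.159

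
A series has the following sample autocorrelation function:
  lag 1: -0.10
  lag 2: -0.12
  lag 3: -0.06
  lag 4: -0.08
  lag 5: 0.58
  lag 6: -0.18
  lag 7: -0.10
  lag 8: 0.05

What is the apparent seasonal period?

5

The largest autocorrelation is r_5 = 0.58; the remaining lags stay at or below 0.05.
The dominant spike at lag 5 indicates a seasonal period of 5.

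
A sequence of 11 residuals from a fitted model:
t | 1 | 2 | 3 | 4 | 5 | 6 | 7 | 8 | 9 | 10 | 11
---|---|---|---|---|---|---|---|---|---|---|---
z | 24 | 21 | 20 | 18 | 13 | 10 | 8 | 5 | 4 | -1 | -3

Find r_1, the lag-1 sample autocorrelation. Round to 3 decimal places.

0.728

Mean z̄ = (24 + 21 + 20 + 18 + 13 + 10 + 8 + 5 + 4 − 1 − 3)/11 = 10.8182
Numerator Σ_{t=1}^{10}(z_t−z̄)(z_{t+1}−z̄) = 609.7851
Denominator Σ(z_t−z̄)² = 837.6364
r_1 = 609.7851 / 837.6364 = 0.728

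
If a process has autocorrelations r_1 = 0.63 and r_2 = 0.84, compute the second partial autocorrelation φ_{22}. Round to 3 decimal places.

φ_{22} = (r_2 − r_1²) / (1 − r_1²)
r_1² = (0.63)² = 0.3969
Numerator = 0.84 − 0.3969 = 0.4431; denominator = 1 − 0.3969 = 0.6031
φ_{22} = 0.4431 / 0.6031 = 0.735

0.735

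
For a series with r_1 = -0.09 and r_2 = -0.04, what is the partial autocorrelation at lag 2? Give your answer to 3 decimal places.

-0.048

φ_{22} = (r_2 − r_1²) / (1 − r_1²)
r_1² = (-0.09)² = 0.0081
Numerator = -0.04 − 0.0081 = -0.0481; denominator = 1 − 0.0081 = 0.9919
φ_{22} = -0.0481 / 0.9919 = -0.048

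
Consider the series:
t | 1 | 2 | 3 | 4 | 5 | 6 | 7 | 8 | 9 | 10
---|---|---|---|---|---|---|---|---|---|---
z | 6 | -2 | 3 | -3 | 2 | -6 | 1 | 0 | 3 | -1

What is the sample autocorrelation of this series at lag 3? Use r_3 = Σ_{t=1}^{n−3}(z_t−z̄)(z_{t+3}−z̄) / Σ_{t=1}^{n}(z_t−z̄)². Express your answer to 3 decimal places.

-0.559

Mean z̄ = (6 − 2 + 3 − 3 + 2 − 6 + 1 + 0 + 3 − 1)/10 = 0.3000
Σ(z_t−z̄)(z_{t+3}−z̄) = (-18.8100) + (-3.9100) + (-17.0100) + (-2.3100) + (-0.5100) + (-17.0100) + (-0.9100) = -60.4700
Denominator Σ(z_t−z̄)² = 108.1000
r_3 = -60.4700 / 108.1000 = -0.559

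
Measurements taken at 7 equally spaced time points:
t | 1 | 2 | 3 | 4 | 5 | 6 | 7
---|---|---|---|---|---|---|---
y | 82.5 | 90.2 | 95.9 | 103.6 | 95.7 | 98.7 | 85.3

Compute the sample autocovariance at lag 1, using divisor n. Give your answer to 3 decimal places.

Mean ȳ = (82.5 + 90.2 + 95.9 + 103.6 + 95.7 + 98.7 + 85.3)/7 = 93.1286
Σ_{t=1}^{6}(y_t−ȳ)(y_{t+1}−ȳ) = 49.6678
γ_1 = 49.6678 / 7 = 7.095

7.095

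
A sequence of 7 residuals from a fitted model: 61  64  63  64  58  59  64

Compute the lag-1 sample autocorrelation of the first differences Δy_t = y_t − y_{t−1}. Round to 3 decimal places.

First differences Δy: 3, -1, 1, -6, 1, 5
Mean of differences = 0.5000
Numerator Σ(Δy_t−Δȳ)(Δy_{t+1}−Δȳ) = -8.7500
Denominator Σ(Δy_t−Δȳ)² = 71.5000
r_1(Δy) = -8.7500 / 71.5000 = -0.122

-0.122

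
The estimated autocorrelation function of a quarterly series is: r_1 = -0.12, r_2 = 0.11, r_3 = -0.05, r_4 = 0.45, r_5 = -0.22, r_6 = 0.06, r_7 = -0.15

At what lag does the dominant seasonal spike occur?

The largest autocorrelation is r_4 = 0.45; the remaining lags stay at or below 0.11.
The dominant spike at lag 4 indicates a seasonal period of 4.

4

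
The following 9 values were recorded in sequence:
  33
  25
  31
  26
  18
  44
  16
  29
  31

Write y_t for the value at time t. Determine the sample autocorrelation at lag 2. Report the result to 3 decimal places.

Mean ȳ = (33 + 25 + 31 + 26 + 18 + 44 + 16 + 29 + 31)/9 = 28.1111
Σ(y_t−ȳ)(y_{t+2}−ȳ) = (14.1235) + (6.5679) + (-29.2099) + (-33.5432) + (122.4568) + (14.1235) + (-34.9877) = 59.5309
Denominator Σ(y_t−ȳ)² = 556.8889
r_2 = 59.5309 / 556.8889 = 0.107

0.107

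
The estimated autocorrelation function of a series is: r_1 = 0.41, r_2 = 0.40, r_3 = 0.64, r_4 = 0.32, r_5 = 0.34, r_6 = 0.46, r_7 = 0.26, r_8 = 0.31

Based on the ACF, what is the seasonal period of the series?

3

The largest autocorrelation is r_3 = 0.64, with a weaker echo at lag 6 (0.46); the remaining lags stay at or below 0.41. The elevated value at lag 1 (0.41), dropping to 0.40 at lag 2, reflects decaying short-term dependence rather than seasonality.
The dominant spike at lag 3 indicates a seasonal period of 3.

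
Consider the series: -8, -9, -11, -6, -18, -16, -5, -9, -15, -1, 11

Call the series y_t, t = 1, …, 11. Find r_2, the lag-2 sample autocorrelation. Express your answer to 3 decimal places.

Mean ȳ = (-8 − 9 − 11 − 6 − 18 − 16 − 5 − 9 − 15 − 1 + 11)/11 = -7.9091
Numerator Σ_{t=1}^{9}(y_t−ȳ)(y_{t+2}−ȳ) = -168.8347
Denominator Σ(y_t−ȳ)² = 646.9091
r_2 = -168.8347 / 646.9091 = -0.261

-0.261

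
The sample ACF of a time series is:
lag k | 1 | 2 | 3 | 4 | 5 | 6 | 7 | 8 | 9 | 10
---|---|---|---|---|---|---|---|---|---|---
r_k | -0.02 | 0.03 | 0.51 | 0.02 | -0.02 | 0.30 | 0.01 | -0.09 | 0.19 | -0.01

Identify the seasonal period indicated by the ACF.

The largest autocorrelation is r_3 = 0.51, with weaker echoes at lags 6 (0.30) and 9 (0.19); the remaining lags stay at or below 0.03.
The dominant spike at lag 3 indicates a seasonal period of 3.

3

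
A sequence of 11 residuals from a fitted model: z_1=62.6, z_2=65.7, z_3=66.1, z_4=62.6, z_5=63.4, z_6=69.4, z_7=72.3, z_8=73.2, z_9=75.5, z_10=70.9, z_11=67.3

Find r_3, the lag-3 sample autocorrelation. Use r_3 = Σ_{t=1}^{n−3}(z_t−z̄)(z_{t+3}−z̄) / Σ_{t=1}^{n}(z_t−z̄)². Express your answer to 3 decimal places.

Mean z̄ = (62.6 + 65.7 + 66.1 + 62.6 + 63.4 + 69.4 + 72.3 + 73.2 + 75.5 + 70.9 + 67.3)/11 = 68.0909
Numerator Σ_{t=1}^{8}(z_t−z̄)(z_{t+3}−z̄) = 9.1634
Denominator Σ(z_t−z̄)² = 200.9291
r_3 = 9.1634 / 200.9291 = 0.046

0.046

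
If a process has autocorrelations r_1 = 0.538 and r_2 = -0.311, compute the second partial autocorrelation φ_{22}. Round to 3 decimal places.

-0.845

φ_{22} = (r_2 − r_1²) / (1 − r_1²)
r_1² = (0.538)² = 0.289444
Numerator = -0.311 − 0.2894 = -0.6004; denominator = 1 − 0.2894 = 0.7106
φ_{22} = -0.6004 / 0.7106 = -0.845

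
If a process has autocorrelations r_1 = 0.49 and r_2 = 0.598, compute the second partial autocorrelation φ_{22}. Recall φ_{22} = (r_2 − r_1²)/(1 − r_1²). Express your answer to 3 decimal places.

0.471

φ_{22} = (r_2 − r_1²) / (1 − r_1²)
r_1² = (0.49)² = 0.2401
Numerator = 0.598 − 0.2401 = 0.3579; denominator = 1 − 0.2401 = 0.7599
φ_{22} = 0.3579 / 0.7599 = 0.471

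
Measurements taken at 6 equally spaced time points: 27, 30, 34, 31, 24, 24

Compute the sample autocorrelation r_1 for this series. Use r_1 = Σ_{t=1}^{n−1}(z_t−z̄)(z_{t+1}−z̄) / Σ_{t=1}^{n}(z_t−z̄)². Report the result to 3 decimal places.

0.363

Mean z̄ = (27 + 30 + 34 + 31 + 24 + 24)/6 = 28.3333
Deviations from mean: -1.3333, 1.6667, 5.6667, 2.6667, -4.3333, -4.3333
Σ(z_t−z̄)(z_{t+1}−z̄) = (-2.2222) + (9.4444) + (15.1111) + (-11.5556) + (18.7778) = 29.5556
Denominator Σ(z_t−z̄)² = 81.3333
r_1 = 29.5556 / 81.3333 = 0.363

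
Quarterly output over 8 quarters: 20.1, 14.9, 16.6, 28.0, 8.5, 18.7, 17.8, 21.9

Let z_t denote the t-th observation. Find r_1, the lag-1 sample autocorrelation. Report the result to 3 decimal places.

-0.532

Mean z̄ = (20.1 + 14.9 + 16.6 + 28.0 + 8.5 + 18.7 + 17.8 + 21.9)/8 = 18.3125
Deviations from mean: 1.7875, -3.4125, -1.7125, 9.6875, -9.8125, 0.3875, -0.5125, 3.5875
Σ(z_t−z̄)(z_{t+1}−z̄) = (-6.0998) + (5.8439) + (-16.5898) + (-95.0586) + (-3.8023) + (-0.1986) + (-1.8386) = -117.7439
Denominator Σ(z_t−z̄)² = 221.1888
r_1 = -117.7439 / 221.1888 = -0.532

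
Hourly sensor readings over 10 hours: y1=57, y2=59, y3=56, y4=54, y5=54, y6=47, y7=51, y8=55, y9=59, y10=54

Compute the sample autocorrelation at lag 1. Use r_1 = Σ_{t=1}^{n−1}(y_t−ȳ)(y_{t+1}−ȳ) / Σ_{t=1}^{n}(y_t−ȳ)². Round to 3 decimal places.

Mean ȳ = (57 + 59 + 56 + 54 + 54 + 47 + 51 + 55 + 59 + 54)/10 = 54.6000
Numerator Σ_{t=1}^{9}(y_t−ȳ)(y_{t+1}−ȳ) = 45.8400
Denominator Σ(y_t−ȳ)² = 118.4000
r_1 = 45.8400 / 118.4000 = 0.387

0.387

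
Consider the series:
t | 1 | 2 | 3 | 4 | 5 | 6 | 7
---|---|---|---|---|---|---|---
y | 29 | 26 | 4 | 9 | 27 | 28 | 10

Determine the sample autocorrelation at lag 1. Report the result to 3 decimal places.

0.037

Mean ȳ = (29 + 26 + 4 + 9 + 27 + 28 + 10)/7 = 19.0000
Deviations from mean: 10.0000, 7.0000, -15.0000, -10.0000, 8.0000, 9.0000, -9.0000
Numerator Σ_{t=1}^{6}(y_t−ȳ)(y_{t+1}−ȳ) = 26.0000
Denominator Σ(y_t−ȳ)² = 700.0000
r_1 = 26.0000 / 700.0000 = 0.037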